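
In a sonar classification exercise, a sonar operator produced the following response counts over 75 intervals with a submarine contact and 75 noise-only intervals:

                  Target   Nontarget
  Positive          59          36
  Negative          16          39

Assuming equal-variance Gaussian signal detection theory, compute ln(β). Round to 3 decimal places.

H = 59/75 = 0.7867
FA = 36/75 = 0.4800
z(H) = z(0.7867) = 0.7950
z(FA) = z(0.4800) = -0.0502
ln β = −½·[z(H)² − z(FA)²] = −0.5 × (0.6320 − 0.0025) = -0.31475

ln β = -0.315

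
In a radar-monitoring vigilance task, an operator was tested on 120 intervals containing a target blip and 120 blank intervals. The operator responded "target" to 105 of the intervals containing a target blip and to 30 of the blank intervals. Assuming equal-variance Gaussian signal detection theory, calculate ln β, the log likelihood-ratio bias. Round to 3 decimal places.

H = 105/120 = 0.8750
FA = 30/120 = 0.2500
z(H) = 1.1503
z(FA) = -0.6745
ln β = −½·[z(H)² − z(FA)²] = −0.5 × (1.3232 − 0.4550) = -0.4341

ln β = -0.434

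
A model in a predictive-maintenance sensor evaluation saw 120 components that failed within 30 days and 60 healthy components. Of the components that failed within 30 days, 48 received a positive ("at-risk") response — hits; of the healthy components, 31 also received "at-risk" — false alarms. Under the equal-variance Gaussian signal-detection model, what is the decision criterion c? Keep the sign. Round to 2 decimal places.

H = 48/120 = 0.4000
FA = 31/60 = 0.5167
Φ⁻¹(H) = -0.2533
Φ⁻¹(FA) = 0.0419
c = −½·[z(H) + z(FA)] = −0.5 × (-0.2533 + 0.0419) = 0.1057
c > 0: the model has a conservative response bias.

c = 0.11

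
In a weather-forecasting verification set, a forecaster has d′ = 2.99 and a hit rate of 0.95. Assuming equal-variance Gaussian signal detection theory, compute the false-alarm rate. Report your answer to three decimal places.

false-alarm rate = 0.089

z(hit rate) = z(0.95) = 1.6449
z(FA) = z(H) − d' = 1.6449 − 2.99 = -1.3451
false-alarm rate = Φ(-1.3451) = 0.0893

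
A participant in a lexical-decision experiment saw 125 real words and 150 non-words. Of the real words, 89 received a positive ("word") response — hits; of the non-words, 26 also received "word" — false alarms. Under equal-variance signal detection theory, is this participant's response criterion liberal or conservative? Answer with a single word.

z(H) = 0.559, z(FA) = -0.941
c = −½·(z(H) + z(FA)) = 0.191
c > 0 → conservative criterion (biased toward responding “no”).

conservative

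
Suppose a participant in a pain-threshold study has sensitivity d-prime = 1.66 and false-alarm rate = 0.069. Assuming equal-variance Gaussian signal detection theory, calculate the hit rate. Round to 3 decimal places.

hit rate = 0.570

z(false-alarm rate) = z(0.069) = -1.4833
z(H) = z(FA) + d' = -1.4833 + 1.66 = 0.1767
hit rate = Φ(0.1767) = 0.5701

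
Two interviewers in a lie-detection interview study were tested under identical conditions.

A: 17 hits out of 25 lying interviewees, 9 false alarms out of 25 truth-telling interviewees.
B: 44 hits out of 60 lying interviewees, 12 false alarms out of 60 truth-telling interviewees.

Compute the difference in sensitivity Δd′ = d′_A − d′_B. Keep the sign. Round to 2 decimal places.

A: z(0.6800) = 0.468, z(0.3600) = -0.358, d' = 0.826
B: z(0.7333) = 0.623, z(0.2000) = -0.842, d' = 1.465
Δd' = d'_A − d'_B = 0.826 − 1.465 = -0.639
B has the higher sensitivity.

Δd′ = -0.64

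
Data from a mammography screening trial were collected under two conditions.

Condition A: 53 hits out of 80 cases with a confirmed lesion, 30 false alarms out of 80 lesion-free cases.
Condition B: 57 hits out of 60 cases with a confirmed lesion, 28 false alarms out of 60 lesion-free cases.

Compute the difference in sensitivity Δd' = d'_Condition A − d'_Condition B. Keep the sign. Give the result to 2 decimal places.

Δd' = -0.99

Condition A: z(0.6625) = 0.419, z(0.3750) = -0.319, d' = 0.738
Condition B: z(0.9500) = 1.645, z(0.4667) = -0.084, d' = 1.729
Δd' = d'_Condition A − d'_Condition B = 0.738 − 1.729 = -0.991
Condition B has the higher sensitivity.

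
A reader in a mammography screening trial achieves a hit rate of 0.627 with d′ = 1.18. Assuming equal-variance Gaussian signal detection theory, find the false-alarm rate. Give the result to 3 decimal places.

false-alarm rate = 0.196

z(hit rate) = z(0.627) = 0.3239
z(FA) = z(H) − d' = 0.3239 − 1.18 = -0.8561
false-alarm rate = Φ(-0.8561) = 0.1960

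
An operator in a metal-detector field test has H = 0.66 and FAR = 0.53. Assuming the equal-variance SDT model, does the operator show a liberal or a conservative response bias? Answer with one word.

liberal

z(H) = 0.412, z(FA) = 0.075
c = −½·(z(H) + z(FA)) = -0.2435
c < 0 → liberal criterion (biased toward responding “yes”).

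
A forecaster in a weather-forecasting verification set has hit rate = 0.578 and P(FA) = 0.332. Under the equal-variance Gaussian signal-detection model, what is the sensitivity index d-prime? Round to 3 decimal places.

d-prime = 0.631

z(0.578) = 0.1968, z(0.332) = -0.4344
d' = z(H) − z(FA) = 0.1968 − (-0.4344) = 0.6312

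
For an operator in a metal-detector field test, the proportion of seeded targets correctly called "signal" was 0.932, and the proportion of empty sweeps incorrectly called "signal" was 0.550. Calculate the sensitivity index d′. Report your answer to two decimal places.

z(H) = 1.4909
z(FA) = 0.1257
d' = z(H) − z(FA) = 1.4909 − 0.1257 = 1.3652

d′ = 1.37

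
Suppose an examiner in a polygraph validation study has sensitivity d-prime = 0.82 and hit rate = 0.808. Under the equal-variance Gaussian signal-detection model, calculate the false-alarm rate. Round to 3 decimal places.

false-alarm rate = 0.520

z(hit rate) = z(0.808) = 0.8705
z(FA) = z(H) − d' = 0.8705 − 0.82 = 0.0505
false-alarm rate = Φ(0.0505) = 0.5201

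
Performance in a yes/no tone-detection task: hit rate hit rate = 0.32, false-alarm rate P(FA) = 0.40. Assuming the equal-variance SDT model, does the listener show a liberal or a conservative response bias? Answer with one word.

z(H) = -0.468, z(FA) = -0.253
c = −½·(z(H) + z(FA)) = 0.3605
c > 0 → conservative criterion (biased toward responding “no”).

conservative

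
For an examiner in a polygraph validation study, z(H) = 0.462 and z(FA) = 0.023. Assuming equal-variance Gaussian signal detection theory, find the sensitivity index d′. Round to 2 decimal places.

d′ = 0.44

d' = z(H) − z(FA) = 0.462 − 0.023 = 0.439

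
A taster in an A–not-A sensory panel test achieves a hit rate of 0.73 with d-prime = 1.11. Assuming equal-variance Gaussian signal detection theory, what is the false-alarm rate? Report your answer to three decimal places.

z(hit rate) = z(0.73) = 0.6128
z(FA) = z(H) − d' = 0.6128 − 1.11 = -0.4972
false-alarm rate = Φ(-0.4972) = 0.3095

false-alarm rate = 0.310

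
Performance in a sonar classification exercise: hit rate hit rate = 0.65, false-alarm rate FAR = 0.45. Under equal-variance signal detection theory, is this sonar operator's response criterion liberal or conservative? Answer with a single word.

z(H) = 0.385, z(FA) = -0.126
c = −½·(z(H) + z(FA)) = -0.1295
c < 0 → liberal criterion (biased toward responding “yes”).

liberal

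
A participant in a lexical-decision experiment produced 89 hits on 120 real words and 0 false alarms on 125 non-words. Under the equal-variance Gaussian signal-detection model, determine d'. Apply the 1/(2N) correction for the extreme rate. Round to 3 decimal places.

d' = 3.301

The false-alarm rate is 0/125 = 0, so apply the 1/(2N) correction: FA → 1/(2·125) = 0.00400.
z(H) = z(0.74167) = 0.6485
z(FA) = z(0.00400) = -2.6521
d' = 0.6485 − (-2.6521) = 3.3006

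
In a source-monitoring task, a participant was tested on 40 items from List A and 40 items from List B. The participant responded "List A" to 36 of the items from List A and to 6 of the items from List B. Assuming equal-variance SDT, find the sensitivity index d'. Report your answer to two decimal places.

d' = 2.32

H = 36/40 = 0.9000
FA = 6/40 = 0.1500
z(0.9000) = 1.282, z(0.1500) = -1.036
d' = z(H) − z(FA) = 1.282 − (-1.036) = 2.318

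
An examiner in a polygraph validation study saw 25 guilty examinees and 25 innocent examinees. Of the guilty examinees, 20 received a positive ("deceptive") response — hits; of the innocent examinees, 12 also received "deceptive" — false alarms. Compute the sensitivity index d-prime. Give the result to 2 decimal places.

H = 20/25 = 0.8000
FA = 12/25 = 0.4800
Φ⁻¹(0.8000) = 0.842, Φ⁻¹(0.4800) = -0.050
d' = z(H) − z(FA) = 0.842 − (-0.050) = 0.892

d-prime = 0.89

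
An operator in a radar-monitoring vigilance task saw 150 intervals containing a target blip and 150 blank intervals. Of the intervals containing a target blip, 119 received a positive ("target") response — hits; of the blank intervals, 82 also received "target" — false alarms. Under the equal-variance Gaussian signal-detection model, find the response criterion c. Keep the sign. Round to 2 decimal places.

H = 119/150 = 0.7933
FA = 82/150 = 0.5467
z(H) = z(0.7933) = 0.818
z(FA) = z(0.5467) = 0.117
c = −½·[z(H) + z(FA)] = −0.5 × (0.818 + 0.117) = -0.4675

c = -0.47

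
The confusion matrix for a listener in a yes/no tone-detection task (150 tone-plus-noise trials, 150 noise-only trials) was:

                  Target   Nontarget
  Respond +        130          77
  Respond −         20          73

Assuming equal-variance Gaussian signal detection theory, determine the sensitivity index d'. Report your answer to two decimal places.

H = 130/150 = 0.8667
FA = 77/150 = 0.5133
z(0.8667) = 1.1109, z(0.5133) = 0.0333
d' = z(H) − z(FA) = 1.1109 − 0.0333 = 1.0776

d' = 1.08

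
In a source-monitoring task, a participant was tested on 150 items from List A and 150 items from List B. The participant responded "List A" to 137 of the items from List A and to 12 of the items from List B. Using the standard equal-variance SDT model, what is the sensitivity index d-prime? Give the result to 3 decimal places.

H = 137/150 = 0.9133
FA = 12/150 = 0.0800
z(0.9133) = 1.3614, z(0.0800) = -1.4051
d' = z(H) − z(FA) = 1.3614 − (-1.4051) = 2.7665

d-prime = 2.767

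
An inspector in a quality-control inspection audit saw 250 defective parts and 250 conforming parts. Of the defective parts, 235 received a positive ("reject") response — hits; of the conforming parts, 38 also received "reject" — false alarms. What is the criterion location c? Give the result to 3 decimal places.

H = 235/250 = 0.9400
FA = 38/250 = 0.1520
Φ⁻¹(H) = Φ⁻¹(0.9400) = 1.5548
Φ⁻¹(FA) = Φ⁻¹(0.1520) = -1.0279
c = −½·[z(H) + z(FA)] = −0.5 × (1.5548 + (-1.0279)) = -0.26345
c < 0: the inspector has a liberal response bias.

c = -0.263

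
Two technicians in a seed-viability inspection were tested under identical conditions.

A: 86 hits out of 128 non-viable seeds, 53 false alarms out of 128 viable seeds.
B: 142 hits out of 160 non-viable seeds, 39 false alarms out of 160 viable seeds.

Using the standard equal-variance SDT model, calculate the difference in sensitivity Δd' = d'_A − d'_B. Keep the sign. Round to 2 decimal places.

Δd' = -1.25

A: z(0.6719) = 0.445, z(0.4141) = -0.217, d' = 0.662
B: z(0.8875) = 1.213, z(0.2437) = -0.694, d' = 1.907
Δd' = d'_A − d'_B = 0.662 − 1.907 = -1.245
B has the higher sensitivity.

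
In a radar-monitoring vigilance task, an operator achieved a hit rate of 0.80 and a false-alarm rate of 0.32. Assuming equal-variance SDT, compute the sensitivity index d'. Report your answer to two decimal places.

d' = 1.31

z(H) = z(0.80) = 0.8416
z(FA) = z(0.32) = -0.4677
d' = z(H) − z(FA) = 0.8416 − (-0.4677) = 1.3093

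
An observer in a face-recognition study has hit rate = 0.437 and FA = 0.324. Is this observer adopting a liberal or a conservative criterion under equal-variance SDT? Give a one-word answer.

z(H) = -0.159, z(FA) = -0.457
c = −½·(z(H) + z(FA)) = 0.308
c > 0 → conservative criterion (biased toward responding “no”).

conservative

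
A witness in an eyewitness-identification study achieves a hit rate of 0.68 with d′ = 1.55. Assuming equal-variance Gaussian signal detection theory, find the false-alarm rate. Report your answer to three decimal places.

z(hit rate) = z(0.68) = 0.4677
z(FA) = z(H) − d' = 0.4677 − 1.55 = -1.0823
false-alarm rate = Φ(-1.0823) = 0.1396

false-alarm rate = 0.140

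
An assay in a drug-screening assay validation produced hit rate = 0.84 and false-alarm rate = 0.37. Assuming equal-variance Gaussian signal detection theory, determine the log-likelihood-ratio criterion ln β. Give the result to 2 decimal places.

Φ⁻¹(0.84) = 0.994, Φ⁻¹(0.37) = -0.332
ln β = −½·[z(H)² − z(FA)²] = −0.5 × (0.988 − 0.110) = -0.439

ln β = -0.44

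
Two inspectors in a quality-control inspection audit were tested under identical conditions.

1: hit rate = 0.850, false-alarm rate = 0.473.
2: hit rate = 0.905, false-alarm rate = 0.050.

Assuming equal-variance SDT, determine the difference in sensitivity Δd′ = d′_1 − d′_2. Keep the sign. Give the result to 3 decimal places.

Δd′ = -1.851

1: z(0.850) = 1.0364, z(0.473) = -0.0677, d' = 1.1041
2: z(0.905) = 1.3106, z(0.050) = -1.6449, d' = 2.9555
Δd' = d'_1 − d'_2 = 1.1041 − 2.9555 = -1.8514
2 has the higher sensitivity.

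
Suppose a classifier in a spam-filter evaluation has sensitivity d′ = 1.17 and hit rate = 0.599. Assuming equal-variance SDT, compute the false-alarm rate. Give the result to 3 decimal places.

false-alarm rate = 0.179

z(hit rate) = z(0.599) = 0.2508
z(FA) = z(H) − d' = 0.2508 − 1.17 = -0.9192
false-alarm rate = Φ(-0.9192) = 0.1790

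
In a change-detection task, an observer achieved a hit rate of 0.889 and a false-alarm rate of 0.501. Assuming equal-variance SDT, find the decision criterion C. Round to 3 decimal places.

Φ⁻¹(0.889) = 1.2212, Φ⁻¹(0.501) = 0.0025
c = −½·[z(H) + z(FA)] = −0.5 × (1.2212 + 0.0025) = -0.61185

C = -0.612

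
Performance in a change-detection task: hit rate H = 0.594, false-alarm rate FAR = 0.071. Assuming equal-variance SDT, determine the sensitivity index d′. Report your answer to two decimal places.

Φ⁻¹(0.594) = 0.2378, Φ⁻¹(0.071) = -1.4684
d' = z(H) − z(FA) = 0.2378 − (-1.4684) = 1.7062

d′ = 1.71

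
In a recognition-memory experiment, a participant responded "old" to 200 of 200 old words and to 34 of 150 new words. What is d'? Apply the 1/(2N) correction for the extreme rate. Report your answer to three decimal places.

d' = 3.557

The hit rate is 200/200 = 1, so apply the 1/(2N) correction: H → 1 − 1/(2·200) = 0.99750.
z(H) = z(0.99750) = 2.8070
z(FA) = z(0.22667) = -0.7499
d' = 2.8070 − (-0.7499) = 3.5569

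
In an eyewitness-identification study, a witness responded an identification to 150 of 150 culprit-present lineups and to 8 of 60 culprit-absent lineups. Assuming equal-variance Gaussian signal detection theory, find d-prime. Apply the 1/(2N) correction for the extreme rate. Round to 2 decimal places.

d-prime = 3.82

The hit rate is 150/150 = 1, so apply the 1/(2N) correction: H → 1 − 1/(2·150) = 0.99667.
z(H) = z(0.99667) = 2.713
z(FA) = z(0.13333) = -1.111
d' = 2.713 − (-1.111) = 3.824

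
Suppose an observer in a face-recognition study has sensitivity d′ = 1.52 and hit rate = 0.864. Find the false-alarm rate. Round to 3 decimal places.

z(hit rate) = z(0.864) = 1.0985
z(FA) = z(H) − d' = 1.0985 − 1.52 = -0.4215
false-alarm rate = Φ(-0.4215) = 0.3367

false-alarm rate = 0.337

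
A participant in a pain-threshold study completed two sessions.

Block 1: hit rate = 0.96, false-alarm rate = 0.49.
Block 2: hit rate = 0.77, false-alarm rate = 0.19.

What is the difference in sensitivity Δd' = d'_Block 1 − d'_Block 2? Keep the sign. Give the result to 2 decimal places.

Δd' = 0.16

Block 1: z(0.96) = 1.751, z(0.49) = -0.025, d' = 1.776
Block 2: z(0.77) = 0.739, z(0.19) = -0.878, d' = 1.617
Δd' = d'_Block 1 − d'_Block 2 = 1.776 − 1.617 = 0.159
Block 1 has the higher sensitivity.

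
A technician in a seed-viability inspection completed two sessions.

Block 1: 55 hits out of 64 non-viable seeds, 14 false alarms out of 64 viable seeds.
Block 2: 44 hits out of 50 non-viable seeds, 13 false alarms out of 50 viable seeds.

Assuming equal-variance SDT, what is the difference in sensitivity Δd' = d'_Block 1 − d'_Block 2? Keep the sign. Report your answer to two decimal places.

Block 1: z(0.8594) = 1.078, z(0.2188) = -0.776, d' = 1.854
Block 2: z(0.8800) = 1.175, z(0.2600) = -0.643, d' = 1.818
Δd' = d'_Block 1 − d'_Block 2 = 1.854 − 1.818 = 0.036
Block 1 has the higher sensitivity.

Δd' = 0.04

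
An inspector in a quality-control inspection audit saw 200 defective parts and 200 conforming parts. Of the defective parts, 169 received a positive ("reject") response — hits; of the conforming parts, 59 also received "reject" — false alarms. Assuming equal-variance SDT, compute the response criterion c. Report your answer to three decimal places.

H = 169/200 = 0.8450
FA = 59/200 = 0.2950
Φ⁻¹(H) = 1.0152
Φ⁻¹(FA) = -0.5388
c = −½·[z(H) + z(FA)] = −0.5 × (1.0152 + (-0.5388)) = -0.2382

c = -0.238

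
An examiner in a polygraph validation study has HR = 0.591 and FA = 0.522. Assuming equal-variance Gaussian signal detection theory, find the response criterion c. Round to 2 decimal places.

Φ⁻¹(H) = 0.230
Φ⁻¹(FA) = 0.055
c = −½·[z(H) + z(FA)] = −0.5 × (0.230 + 0.055) = -0.1425
c < 0: the examiner has a liberal response bias.

c = -0.14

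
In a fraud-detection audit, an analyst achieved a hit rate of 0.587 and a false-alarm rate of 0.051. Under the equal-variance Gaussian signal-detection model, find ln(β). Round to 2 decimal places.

ln β = 1.31

z(0.587) = 0.220, z(0.051) = -1.635
ln β = −½·[z(H)² − z(FA)²] = −0.5 × (0.048 − 2.673) = 1.3125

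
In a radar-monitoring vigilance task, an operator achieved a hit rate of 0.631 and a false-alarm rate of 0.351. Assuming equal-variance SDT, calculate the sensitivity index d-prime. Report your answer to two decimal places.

d-prime = 0.72

Φ⁻¹(H) = 0.335
Φ⁻¹(FA) = -0.383
d' = z(H) − z(FA) = 0.335 − (-0.383) = 0.718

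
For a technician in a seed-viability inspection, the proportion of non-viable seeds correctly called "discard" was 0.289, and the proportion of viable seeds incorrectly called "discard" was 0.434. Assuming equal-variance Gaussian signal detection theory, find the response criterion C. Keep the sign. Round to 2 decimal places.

z(H) = z(0.289) = -0.556
z(FA) = z(0.434) = -0.166
c = −½·[z(H) + z(FA)] = −0.5 × (-0.556 + (-0.166)) = 0.361
c > 0: the technician has a conservative response bias.

C = 0.36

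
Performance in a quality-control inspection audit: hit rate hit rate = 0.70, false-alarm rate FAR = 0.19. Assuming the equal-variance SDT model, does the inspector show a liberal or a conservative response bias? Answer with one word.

conservative

z(H) = 0.524, z(FA) = -0.878
c = −½·(z(H) + z(FA)) = 0.177
c > 0 → conservative criterion (biased toward responding “no”).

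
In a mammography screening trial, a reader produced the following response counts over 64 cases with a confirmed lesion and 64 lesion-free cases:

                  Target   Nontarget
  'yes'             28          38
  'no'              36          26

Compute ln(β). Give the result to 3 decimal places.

H = 28/64 = 0.4375
FA = 38/64 = 0.5938
z(H) = -0.1573
z(FA) = 0.2373
ln β = −½·[z(H)² − z(FA)²] = −0.5 × (0.0247 − 0.0563) = 0.0158

ln β = 0.016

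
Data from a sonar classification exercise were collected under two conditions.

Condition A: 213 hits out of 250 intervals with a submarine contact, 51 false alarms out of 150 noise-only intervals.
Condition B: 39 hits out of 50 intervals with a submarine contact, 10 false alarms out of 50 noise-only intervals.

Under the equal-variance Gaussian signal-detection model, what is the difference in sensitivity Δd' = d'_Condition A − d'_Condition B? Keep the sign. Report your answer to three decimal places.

Δd' = -0.156

Condition A: z(0.8520) = 1.0450, z(0.3400) = -0.4125, d' = 1.4575
Condition B: z(0.7800) = 0.7722, z(0.2000) = -0.8416, d' = 1.6138
Δd' = d'_Condition A − d'_Condition B = 1.4575 − 1.6138 = -0.1563
Condition B has the higher sensitivity.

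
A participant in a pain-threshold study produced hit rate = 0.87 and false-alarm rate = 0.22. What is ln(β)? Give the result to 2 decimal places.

ln β = -0.34

Φ⁻¹(0.87) = 1.126, Φ⁻¹(0.22) = -0.772
ln β = −½·[z(H)² − z(FA)²] = −0.5 × (1.268 − 0.596) = -0.336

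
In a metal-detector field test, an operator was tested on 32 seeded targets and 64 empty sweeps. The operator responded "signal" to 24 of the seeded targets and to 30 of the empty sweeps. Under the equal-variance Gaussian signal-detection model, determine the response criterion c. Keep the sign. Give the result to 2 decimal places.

H = 24/32 = 0.7500
FA = 30/64 = 0.4688
z(H) = z(0.7500) = 0.6745
z(FA) = z(0.4688) = -0.0783
c = −½·[z(H) + z(FA)] = −0.5 × (0.6745 + (-0.0783)) = -0.2981

c = -0.30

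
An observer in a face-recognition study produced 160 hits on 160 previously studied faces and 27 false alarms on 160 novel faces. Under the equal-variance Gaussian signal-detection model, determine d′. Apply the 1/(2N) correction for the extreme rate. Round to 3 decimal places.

d′ = 3.693

The hit rate is 160/160 = 1, so apply the 1/(2N) correction: H → 1 − 1/(2·160) = 0.99687.
z(H) = z(0.99687) = 2.7338
z(FA) = z(0.16875) = -0.9591
d' = 2.7338 − (-0.9591) = 3.6929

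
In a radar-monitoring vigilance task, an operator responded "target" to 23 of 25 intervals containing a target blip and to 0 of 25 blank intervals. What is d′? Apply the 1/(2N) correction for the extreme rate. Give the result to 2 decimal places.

The false-alarm rate is 0/25 = 0, so apply the 1/(2N) correction: FA → 1/(2·25) = 0.02000.
z(H) = z(0.92000) = 1.405
z(FA) = z(0.02000) = -2.054
d' = 1.405 − (-2.054) = 3.459

d′ = 3.46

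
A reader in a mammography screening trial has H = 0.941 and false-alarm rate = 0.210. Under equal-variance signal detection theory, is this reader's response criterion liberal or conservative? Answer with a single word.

liberal

z(H) = 1.563, z(FA) = -0.806
c = −½·(z(H) + z(FA)) = -0.3785
c < 0 → liberal criterion (biased toward responding “yes”).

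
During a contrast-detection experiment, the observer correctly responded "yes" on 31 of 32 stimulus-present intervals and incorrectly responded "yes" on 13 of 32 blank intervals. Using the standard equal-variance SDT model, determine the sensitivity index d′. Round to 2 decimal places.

H = 31/32 = 0.9688
FA = 13/32 = 0.4062
z(H) = z(0.9688) = 1.8634
z(FA) = z(0.4062) = -0.2373
d' = z(H) − z(FA) = 1.8634 − (-0.2373) = 2.1007

d′ = 2.10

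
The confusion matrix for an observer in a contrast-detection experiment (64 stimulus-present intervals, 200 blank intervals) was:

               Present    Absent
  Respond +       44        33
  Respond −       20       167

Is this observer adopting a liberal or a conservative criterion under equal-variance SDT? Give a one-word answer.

conservative

z(H) = 0.489, z(FA) = -0.974
c = −½·(z(H) + z(FA)) = 0.2425
c > 0 → conservative criterion (biased toward responding “no”).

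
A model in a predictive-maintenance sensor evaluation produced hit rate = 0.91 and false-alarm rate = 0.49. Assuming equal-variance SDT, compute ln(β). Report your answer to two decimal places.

Φ⁻¹(H) = 1.341
Φ⁻¹(FA) = -0.025
ln β = −½·[z(H)² − z(FA)²] = −0.5 × (1.798 − 0.001) = -0.8985

ln β = -0.90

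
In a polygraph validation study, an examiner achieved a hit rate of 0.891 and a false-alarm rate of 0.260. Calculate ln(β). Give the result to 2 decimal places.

z(H) = 1.232
z(FA) = -0.643
ln β = −½·[z(H)² − z(FA)²] = −0.5 × (1.518 − 0.413) = -0.5525

ln β = -0.55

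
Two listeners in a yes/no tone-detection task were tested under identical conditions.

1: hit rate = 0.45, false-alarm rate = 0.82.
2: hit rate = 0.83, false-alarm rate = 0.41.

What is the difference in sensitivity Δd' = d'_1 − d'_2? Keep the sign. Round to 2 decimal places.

Δd' = -2.22

1: z(0.45) = -0.126, z(0.82) = 0.915, d' = -1.041
2: z(0.83) = 0.954, z(0.41) = -0.228, d' = 1.182
Δd' = d'_1 − d'_2 = -1.041 − 1.182 = -2.223
2 has the higher sensitivity.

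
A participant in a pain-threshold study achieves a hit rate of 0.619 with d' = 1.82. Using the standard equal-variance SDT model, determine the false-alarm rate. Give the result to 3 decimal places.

false-alarm rate = 0.065

z(hit rate) = z(0.619) = 0.3029
z(FA) = z(H) − d' = 0.3029 − 1.82 = -1.5171
false-alarm rate = Φ(-1.5171) = 0.0646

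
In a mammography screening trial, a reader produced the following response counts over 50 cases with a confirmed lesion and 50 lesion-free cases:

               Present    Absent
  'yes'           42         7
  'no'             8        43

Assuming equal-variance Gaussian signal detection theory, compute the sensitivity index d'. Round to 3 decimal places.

H = 42/50 = 0.8400
FA = 7/50 = 0.1400
Φ⁻¹(H) = Φ⁻¹(0.8400) = 0.9945
Φ⁻¹(FA) = Φ⁻¹(0.1400) = -1.0803
d' = z(H) − z(FA) = 0.9945 − (-1.0803) = 2.0748

d' = 2.075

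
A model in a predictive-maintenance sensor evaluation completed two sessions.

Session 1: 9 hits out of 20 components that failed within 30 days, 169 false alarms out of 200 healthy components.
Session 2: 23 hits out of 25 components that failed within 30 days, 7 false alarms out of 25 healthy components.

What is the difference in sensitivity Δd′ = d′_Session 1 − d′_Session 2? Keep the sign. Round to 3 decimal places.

Session 1: z(0.4500) = -0.1257, z(0.8450) = 1.0152, d' = -1.1409
Session 2: z(0.9200) = 1.4051, z(0.2800) = -0.5828, d' = 1.9879
Δd' = d'_Session 1 − d'_Session 2 = -1.1409 − 1.9879 = -3.1288
Session 2 has the higher sensitivity.

Δd′ = -3.129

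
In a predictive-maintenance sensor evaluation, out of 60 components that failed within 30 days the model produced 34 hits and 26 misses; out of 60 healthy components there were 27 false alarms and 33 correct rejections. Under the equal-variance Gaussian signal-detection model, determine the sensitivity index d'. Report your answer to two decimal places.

H = 34/60 = 0.5667
FA = 27/60 = 0.4500
Φ⁻¹(H) = 0.1680
Φ⁻¹(FA) = -0.1257
d' = z(H) − z(FA) = 0.1680 − (-0.1257) = 0.2937

d' = 0.29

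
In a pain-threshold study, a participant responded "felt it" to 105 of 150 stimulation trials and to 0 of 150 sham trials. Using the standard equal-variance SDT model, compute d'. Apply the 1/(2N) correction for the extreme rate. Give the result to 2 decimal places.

The false-alarm rate is 0/150 = 0, so apply the 1/(2N) correction: FA → 1/(2·150) = 0.00333.
z(H) = z(0.70000) = 0.524
z(FA) = z(0.00333) = -2.713
d' = 0.524 − (-2.713) = 3.237

d' = 3.24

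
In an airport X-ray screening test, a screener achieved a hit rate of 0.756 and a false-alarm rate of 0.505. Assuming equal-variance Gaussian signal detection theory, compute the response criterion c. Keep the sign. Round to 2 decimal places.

c = -0.35

Φ⁻¹(H) = Φ⁻¹(0.756) = 0.693
Φ⁻¹(FA) = Φ⁻¹(0.505) = 0.013
c = −½·[z(H) + z(FA)] = −0.5 × (0.693 + 0.013) = -0.353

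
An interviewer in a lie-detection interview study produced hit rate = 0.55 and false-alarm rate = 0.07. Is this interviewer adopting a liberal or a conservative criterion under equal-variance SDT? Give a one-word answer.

conservative

z(H) = 0.126, z(FA) = -1.476
c = −½·(z(H) + z(FA)) = 0.675
c > 0 → conservative criterion (biased toward responding “no”).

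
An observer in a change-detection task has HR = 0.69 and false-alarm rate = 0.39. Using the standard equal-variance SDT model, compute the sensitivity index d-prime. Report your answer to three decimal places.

Φ⁻¹(H) = 0.4959
Φ⁻¹(FA) = -0.2793
d' = z(H) − z(FA) = 0.4959 − (-0.2793) = 0.7752

d-prime = 0.775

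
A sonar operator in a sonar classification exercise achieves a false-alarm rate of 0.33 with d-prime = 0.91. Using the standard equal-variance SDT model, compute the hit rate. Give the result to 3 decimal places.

hit rate = 0.681

z(false-alarm rate) = z(0.33) = -0.4399
z(H) = z(FA) + d' = -0.4399 + 0.91 = 0.4701
hit rate = Φ(0.4701) = 0.6809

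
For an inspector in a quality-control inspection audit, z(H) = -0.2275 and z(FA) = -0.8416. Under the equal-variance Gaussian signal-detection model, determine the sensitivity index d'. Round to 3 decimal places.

d' = 0.614

d' = z(H) − z(FA) = -0.2275 − (-0.8416) = 0.6141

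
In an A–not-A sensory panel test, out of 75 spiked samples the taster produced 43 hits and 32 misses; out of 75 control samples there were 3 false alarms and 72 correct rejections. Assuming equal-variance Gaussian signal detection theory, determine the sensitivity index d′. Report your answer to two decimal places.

d′ = 1.94

H = 43/75 = 0.5733
FA = 3/75 = 0.0400
z(H) = z(0.5733) = 0.1848
z(FA) = z(0.0400) = -1.7507
d' = z(H) − z(FA) = 0.1848 − (-1.7507) = 1.9355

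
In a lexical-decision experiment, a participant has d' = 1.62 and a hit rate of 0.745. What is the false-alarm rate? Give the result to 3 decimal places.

false-alarm rate = 0.168

z(hit rate) = z(0.745) = 0.6588
z(FA) = z(H) − d' = 0.6588 − 1.62 = -0.9612
false-alarm rate = Φ(-0.9612) = 0.1682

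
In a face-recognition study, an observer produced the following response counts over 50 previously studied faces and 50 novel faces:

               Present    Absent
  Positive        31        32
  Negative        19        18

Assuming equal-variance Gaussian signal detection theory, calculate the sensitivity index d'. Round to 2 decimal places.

H = 31/50 = 0.6200
FA = 32/50 = 0.6400
z(H) = 0.3055
z(FA) = 0.3585
d' = z(H) − z(FA) = 0.3055 − 0.3585 = -0.0530

d' = -0.05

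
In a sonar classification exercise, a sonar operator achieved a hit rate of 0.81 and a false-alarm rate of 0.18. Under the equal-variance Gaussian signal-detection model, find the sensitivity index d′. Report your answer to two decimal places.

z(H) = 0.8779
z(FA) = -0.9154
d' = z(H) − z(FA) = 0.8779 − (-0.9154) = 1.7933

d′ = 1.79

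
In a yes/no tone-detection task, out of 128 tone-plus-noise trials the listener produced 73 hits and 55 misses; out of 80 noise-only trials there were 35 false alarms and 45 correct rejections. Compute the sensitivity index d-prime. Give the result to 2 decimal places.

H = 73/128 = 0.5703
FA = 35/80 = 0.4375
z(H) = z(0.5703) = 0.177
z(FA) = z(0.4375) = -0.157
d' = z(H) − z(FA) = 0.177 − (-0.157) = 0.334

d-prime = 0.33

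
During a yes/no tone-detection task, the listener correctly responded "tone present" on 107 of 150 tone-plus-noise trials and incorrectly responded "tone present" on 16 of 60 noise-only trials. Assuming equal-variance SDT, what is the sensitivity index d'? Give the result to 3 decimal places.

d' = 1.186

H = 107/150 = 0.7133
FA = 16/60 = 0.2667
z(0.7133) = 0.5631, z(0.2667) = -0.6228
d' = z(H) − z(FA) = 0.5631 − (-0.6228) = 1.1859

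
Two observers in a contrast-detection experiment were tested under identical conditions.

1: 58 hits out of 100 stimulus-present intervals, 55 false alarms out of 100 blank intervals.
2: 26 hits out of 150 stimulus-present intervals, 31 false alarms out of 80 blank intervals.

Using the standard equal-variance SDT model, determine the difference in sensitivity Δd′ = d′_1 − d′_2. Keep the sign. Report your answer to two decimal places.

1: z(0.5800) = 0.202, z(0.5500) = 0.126, d' = 0.076
2: z(0.1733) = -0.941, z(0.3875) = -0.286, d' = -0.655
Δd' = d'_1 − d'_2 = 0.076 − (-0.655) = 0.731
1 has the higher sensitivity.

Δd′ = 0.73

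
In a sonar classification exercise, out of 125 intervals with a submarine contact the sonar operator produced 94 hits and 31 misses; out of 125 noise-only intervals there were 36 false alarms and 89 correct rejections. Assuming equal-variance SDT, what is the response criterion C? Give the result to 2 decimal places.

C = -0.06

H = 94/125 = 0.7520
FA = 36/125 = 0.2880
Φ⁻¹(0.7520) = 0.681, Φ⁻¹(0.2880) = -0.559
c = −½·[z(H) + z(FA)] = −0.5 × (0.681 + (-0.559)) = -0.061
c < 0: the sonar operator has a liberal response bias.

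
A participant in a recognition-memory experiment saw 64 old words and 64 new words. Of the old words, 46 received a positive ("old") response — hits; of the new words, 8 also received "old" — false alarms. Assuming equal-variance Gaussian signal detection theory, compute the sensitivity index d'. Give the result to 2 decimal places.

d' = 1.73

H = 46/64 = 0.7188
FA = 8/64 = 0.1250
Φ⁻¹(H) = Φ⁻¹(0.7188) = 0.579
Φ⁻¹(FA) = Φ⁻¹(0.1250) = -1.150
d' = z(H) − z(FA) = 0.579 − (-1.150) = 1.729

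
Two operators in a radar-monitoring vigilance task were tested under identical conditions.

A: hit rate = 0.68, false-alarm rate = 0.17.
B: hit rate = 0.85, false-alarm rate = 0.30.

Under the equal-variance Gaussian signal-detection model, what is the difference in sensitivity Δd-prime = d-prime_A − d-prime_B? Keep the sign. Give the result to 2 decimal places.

A: z(0.68) = 0.468, z(0.17) = -0.954, d' = 1.422
B: z(0.85) = 1.036, z(0.30) = -0.524, d' = 1.560
Δd' = d'_A − d'_B = 1.422 − 1.560 = -0.138
B has the higher sensitivity.

Δd-prime = -0.14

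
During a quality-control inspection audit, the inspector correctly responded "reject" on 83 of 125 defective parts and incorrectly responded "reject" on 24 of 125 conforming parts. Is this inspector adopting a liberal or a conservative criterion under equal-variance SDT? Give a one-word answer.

z(H) = 0.423, z(FA) = -0.871
c = −½·(z(H) + z(FA)) = 0.224
c > 0 → conservative criterion (biased toward responding “no”).

conservative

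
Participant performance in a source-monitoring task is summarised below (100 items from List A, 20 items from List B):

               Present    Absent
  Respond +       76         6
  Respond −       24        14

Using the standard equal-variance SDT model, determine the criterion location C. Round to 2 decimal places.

H = 76/100 = 0.7600
FA = 6/20 = 0.3000
z(0.7600) = 0.706, z(0.3000) = -0.524
c = −½·[z(H) + z(FA)] = −0.5 × (0.706 + (-0.524)) = -0.091
c < 0: the participant has a liberal response bias.

C = -0.09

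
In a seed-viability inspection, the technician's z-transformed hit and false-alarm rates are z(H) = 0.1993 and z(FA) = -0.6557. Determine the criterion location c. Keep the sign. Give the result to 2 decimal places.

c = 0.23

c = −½·[z(H) + z(FA)] = −½·(0.1993 + (-0.6557)) = 0.2282
c > 0: the technician has a conservative response bias.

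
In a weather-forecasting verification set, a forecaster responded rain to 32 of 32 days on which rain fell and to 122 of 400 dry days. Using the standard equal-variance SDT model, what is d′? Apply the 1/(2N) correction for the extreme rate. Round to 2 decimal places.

The hit rate is 32/32 = 1, so apply the 1/(2N) correction: H → 1 − 1/(2·32) = 0.98438.
z(H) = z(0.98438) = 2.154
z(FA) = z(0.30500) = -0.510
d' = 2.154 − (-0.510) = 2.664

d′ = 2.66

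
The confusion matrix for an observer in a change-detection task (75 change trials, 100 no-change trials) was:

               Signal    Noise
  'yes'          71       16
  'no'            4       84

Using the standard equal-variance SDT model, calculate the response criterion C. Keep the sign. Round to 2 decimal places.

C = -0.31

H = 71/75 = 0.9467
FA = 16/100 = 0.1600
Φ⁻¹(H) = 1.614
Φ⁻¹(FA) = -0.994
c = −½·[z(H) + z(FA)] = −0.5 × (1.614 + (-0.994)) = -0.310
c < 0: the observer has a liberal response bias.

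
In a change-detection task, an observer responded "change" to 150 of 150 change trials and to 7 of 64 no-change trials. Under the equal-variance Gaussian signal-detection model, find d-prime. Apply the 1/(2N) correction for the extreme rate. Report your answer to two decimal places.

d-prime = 3.94

The hit rate is 150/150 = 1, so apply the 1/(2N) correction: H → 1 − 1/(2·150) = 0.99667.
z(H) = z(0.99667) = 2.713
z(FA) = z(0.10938) = -1.230
d' = 2.713 − (-1.230) = 3.943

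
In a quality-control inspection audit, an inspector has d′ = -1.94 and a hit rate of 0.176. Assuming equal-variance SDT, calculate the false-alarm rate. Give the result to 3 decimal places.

false-alarm rate = 0.844

z(hit rate) = z(0.176) = -0.9307
z(FA) = z(H) − d' = -0.9307 − (-1.94) = 1.0093
false-alarm rate = Φ(1.0093) = 0.8436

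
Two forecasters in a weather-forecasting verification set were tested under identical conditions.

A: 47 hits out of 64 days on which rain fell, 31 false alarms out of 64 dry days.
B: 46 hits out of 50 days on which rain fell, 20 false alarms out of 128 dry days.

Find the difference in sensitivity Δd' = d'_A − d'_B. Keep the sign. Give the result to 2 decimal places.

A: z(0.7344) = 0.626, z(0.4844) = -0.039, d' = 0.665
B: z(0.9200) = 1.405, z(0.1562) = -1.010, d' = 2.415
Δd' = d'_A − d'_B = 0.665 − 2.415 = -1.750
B has the higher sensitivity.

Δd' = -1.75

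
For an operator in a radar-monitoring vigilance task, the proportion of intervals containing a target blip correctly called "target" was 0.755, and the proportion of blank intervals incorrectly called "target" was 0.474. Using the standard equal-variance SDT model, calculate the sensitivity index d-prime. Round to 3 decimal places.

z(H) = z(0.755) = 0.6903
z(FA) = z(0.474) = -0.0652
d' = z(H) − z(FA) = 0.6903 − (-0.0652) = 0.7555

d-prime = 0.756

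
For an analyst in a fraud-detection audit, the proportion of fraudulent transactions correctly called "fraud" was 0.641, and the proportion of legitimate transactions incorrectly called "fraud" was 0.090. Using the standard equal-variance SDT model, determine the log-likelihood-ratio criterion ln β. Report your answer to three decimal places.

ln β = 0.834

z(H) = 0.3611
z(FA) = -1.3408
ln β = −½·[z(H)² − z(FA)²] = −0.5 × (0.1304 − 1.7977) = 0.83365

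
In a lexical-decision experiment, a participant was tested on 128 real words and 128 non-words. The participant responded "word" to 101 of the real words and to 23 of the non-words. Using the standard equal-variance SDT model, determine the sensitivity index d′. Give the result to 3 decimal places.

H = 101/128 = 0.7891
FA = 23/128 = 0.1797
Φ⁻¹(H) = 0.8033
Φ⁻¹(FA) = -0.9165
d' = z(H) − z(FA) = 0.8033 − (-0.9165) = 1.7198

d′ = 1.720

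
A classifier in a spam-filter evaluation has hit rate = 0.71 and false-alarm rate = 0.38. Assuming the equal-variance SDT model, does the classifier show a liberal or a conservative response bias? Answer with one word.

z(H) = 0.553, z(FA) = -0.305
c = −½·(z(H) + z(FA)) = -0.124
c < 0 → liberal criterion (biased toward responding “yes”).

liberal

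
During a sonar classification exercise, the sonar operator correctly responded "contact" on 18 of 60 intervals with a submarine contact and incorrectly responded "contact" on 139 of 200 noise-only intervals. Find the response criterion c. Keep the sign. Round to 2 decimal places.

H = 18/60 = 0.3000
FA = 139/200 = 0.6950
z(0.3000) = -0.524, z(0.6950) = 0.510
c = −½·[z(H) + z(FA)] = −0.5 × (-0.524 + 0.510) = 0.007

c = 0.01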